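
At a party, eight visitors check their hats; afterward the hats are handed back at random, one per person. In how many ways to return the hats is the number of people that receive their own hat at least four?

771

# with exactly i fixed is C(8,i)·!(8-i); sum over i=4..8:
  i=4: C(8,4)·!4 = 70·9 = 630
  i=5: C(8,5)·!3 = 56·2 = 112
  i=6: C(8,6)·!2 = 28·1 = 28
  i=7: C(8,7)·!1 = 8·0 = 0
  i=8: C(8,8)·!0 = 1·1 = 1
Total = 771.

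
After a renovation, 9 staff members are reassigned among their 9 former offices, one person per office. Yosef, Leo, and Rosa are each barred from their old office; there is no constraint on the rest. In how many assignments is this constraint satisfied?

256320

Inclusion-exclusion on the 3 forbidden self-matches:
Σ_{j=0}^{3} (-1)^j C(3,j)(9-j)!
= C(3,0)·9! - C(3,1)·8! + C(3,2)·7! - C(3,3)·6!
= 362880 - 120960 + 15120 - 720
= 256320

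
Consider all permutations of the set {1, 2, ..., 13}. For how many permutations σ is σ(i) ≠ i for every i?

The subfactorial !13 = [13!/e] (nearest integer).
13! = 6227020800, and 6227020800/e ≈ 2290792932.07, so !13 = 2290792932.

2290792932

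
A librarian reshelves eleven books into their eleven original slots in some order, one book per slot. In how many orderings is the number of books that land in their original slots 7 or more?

3356

# with exactly i fixed is C(11,i)·!(11-i); sum over i=7..11:
  i=7: C(11,7)·!4 = 330·9 = 2970
  i=8: C(11,8)·!3 = 165·2 = 330
  i=9: C(11,9)·!2 = 55·1 = 55
  i=10: C(11,10)·!1 = 11·0 = 0
  i=11: C(11,11)·!0 = 1·1 = 1
Total = 3356.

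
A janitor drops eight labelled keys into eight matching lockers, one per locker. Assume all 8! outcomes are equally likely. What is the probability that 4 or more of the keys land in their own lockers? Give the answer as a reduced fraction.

257/13440

Favorable outcomes: Σ_{i≥4} C(8,i)·!(8-i) = 70·9 + 56·2 + 28·1 + 8·0 + 1·1 = 771.
Total outcomes: 8! = 40320.
Probability = 771/40320 = 257/13440.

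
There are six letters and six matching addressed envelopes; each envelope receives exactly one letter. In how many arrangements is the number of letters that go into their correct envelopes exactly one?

Pick the single fixed position: C(6,1) = 6 ways.
The other 5 form a derangement: !5 = 44.
Total: 6 × 44 = 264.

264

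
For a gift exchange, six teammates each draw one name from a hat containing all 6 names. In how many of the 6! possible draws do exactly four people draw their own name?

15

Choose which 4 of the 6 are fixed: C(6,4) = 15.
The other 2 form a derangement: !2 = 1.
Total: 15 × 1 = 15.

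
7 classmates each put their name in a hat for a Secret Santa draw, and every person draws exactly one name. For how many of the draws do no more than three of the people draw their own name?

Sum C(7,i)·!(7-i) for i = 0..3:
  i=0: C(7,0)·!7 = 1·1854 = 1854
  i=1: C(7,1)·!6 = 7·265 = 1855
  i=2: C(7,2)·!5 = 21·44 = 924
  i=3: C(7,3)·!4 = 35·9 = 315
Total = 4948.

4948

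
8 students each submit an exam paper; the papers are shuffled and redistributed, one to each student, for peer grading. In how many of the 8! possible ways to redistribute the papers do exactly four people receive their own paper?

630

Pick the 4 fixed positions: C(8,4) = 70 ways.
The other 4 form a derangement: !4 = 9.
Total: 70 × 9 = 630.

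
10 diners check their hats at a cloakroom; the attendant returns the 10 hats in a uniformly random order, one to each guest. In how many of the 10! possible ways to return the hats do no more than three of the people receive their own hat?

3559886

# with exactly i fixed is C(10,i)·!(10-i); sum over i=0..3:
  i=0: C(10,0)·!10 = 1·1334961 = 1334961
  i=1: C(10,1)·!9 = 10·133496 = 1334960
  i=2: C(10,2)·!8 = 45·14833 = 667485
  i=3: C(10,3)·!7 = 120·1854 = 222480
Total = 3559886.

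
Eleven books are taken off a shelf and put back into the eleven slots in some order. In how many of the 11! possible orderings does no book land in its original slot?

14684570

The number of derangements of 11 is !11 = Σ_{k=0}^{11} (-1)^k·11!/k!
= 11! - 11!/1! + 11!/2! - 11!/3! + 11!/4! - 11!/5! + 11!/6! - 11!/7! + 11!/8! - 11!/9! + 11!/10! - 11!/11!
= 39916800 - 39916800 + 19958400 - 6652800 + 1663200 - 332640 + 55440 - 7920 + 990 - 110 + 11 - 1
= 14684570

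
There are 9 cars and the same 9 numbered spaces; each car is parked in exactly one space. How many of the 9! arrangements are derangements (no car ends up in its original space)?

133496

The subfactorial !9 = [9!/e] (nearest integer).
9! = 362880, and 362880/e ≈ 133496.09, so !9 = 133496.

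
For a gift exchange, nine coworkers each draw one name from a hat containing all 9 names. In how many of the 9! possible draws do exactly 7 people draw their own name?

36

Choose which 7 of the 9 are fixed: C(9,7) = 36.
The other 2 form a derangement: !2 = 1.
Total: 36 × 1 = 36.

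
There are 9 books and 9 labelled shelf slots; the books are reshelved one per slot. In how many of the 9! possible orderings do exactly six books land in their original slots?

168

Choose which 6 of the 9 are fixed: C(9,6) = 84.
The remaining 3 must be deranged: !3 = 2.
Total: 84 × 2 = 168.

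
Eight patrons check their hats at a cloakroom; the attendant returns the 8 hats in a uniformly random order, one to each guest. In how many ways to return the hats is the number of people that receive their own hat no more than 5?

Sum C(8,i)·!(8-i) for i = 0..5:
  i=0: C(8,0)·!8 = 1·14833 = 14833
  i=1: C(8,1)·!7 = 8·1854 = 14832
  i=2: C(8,2)·!6 = 28·265 = 7420
  i=3: C(8,3)·!5 = 56·44 = 2464
  i=4: C(8,4)·!4 = 70·9 = 630
  i=5: C(8,5)·!3 = 56·2 = 112
Total = 40291.

40291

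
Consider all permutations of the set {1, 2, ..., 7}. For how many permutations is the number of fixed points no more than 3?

# with exactly i fixed is C(7,i)·!(7-i); sum over i=0..3:
  i=0: C(7,0)·!7 = 1·1854 = 1854
  i=1: C(7,1)·!6 = 7·265 = 1855
  i=2: C(7,2)·!5 = 21·44 = 924
  i=3: C(7,3)·!4 = 35·9 = 315
Total = 4948.

4948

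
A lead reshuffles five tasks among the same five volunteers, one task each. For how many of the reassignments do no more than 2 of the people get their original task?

109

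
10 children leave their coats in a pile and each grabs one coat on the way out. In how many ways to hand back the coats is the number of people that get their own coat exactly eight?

45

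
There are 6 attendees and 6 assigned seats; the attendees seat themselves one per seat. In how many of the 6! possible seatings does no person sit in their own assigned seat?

265

Use !n = n·!(n-1) + (-1)^n.
!6 = 6·44 + 1 = 265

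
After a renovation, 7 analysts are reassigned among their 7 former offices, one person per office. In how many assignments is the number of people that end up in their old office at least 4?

92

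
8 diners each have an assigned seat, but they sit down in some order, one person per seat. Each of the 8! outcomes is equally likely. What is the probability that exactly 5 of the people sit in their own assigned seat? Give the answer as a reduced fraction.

1/360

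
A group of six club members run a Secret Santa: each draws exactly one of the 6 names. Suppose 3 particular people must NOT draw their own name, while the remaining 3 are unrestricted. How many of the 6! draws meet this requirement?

426

Inclusion-exclusion on the 3 forbidden self-matches:
Σ_{j=0}^{3} (-1)^j C(3,j)(6-j)!
= C(3,0)·6! - C(3,1)·5! + C(3,2)·4! - C(3,3)·3!
= 720 - 360 + 72 - 6
= 426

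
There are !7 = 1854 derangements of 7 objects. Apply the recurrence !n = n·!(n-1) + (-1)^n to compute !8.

!8 = 8·1854 + 1 = 14833.

14833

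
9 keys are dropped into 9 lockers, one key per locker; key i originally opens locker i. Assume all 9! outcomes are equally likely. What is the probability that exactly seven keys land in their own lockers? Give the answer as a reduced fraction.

1/10080

Favorable outcomes: C(9,7)·!2 = 36·1 = 36.
Total outcomes: 9! = 362880.
Probability = 36/362880 = 1/10080.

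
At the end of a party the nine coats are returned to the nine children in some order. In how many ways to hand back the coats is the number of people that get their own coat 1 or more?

229384

# with exactly i fixed is C(9,i)·!(9-i); sum over i=1..9:
  i=1: C(9,1)·!8 = 9·14833 = 133497
  i=2: C(9,2)·!7 = 36·1854 = 66744
  i=3: C(9,3)·!6 = 84·265 = 22260
  i=4: C(9,4)·!5 = 126·44 = 5544
  i=5: C(9,5)·!4 = 126·9 = 1134
  i=6: C(9,6)·!3 = 84·2 = 168
  i=7: C(9,7)·!2 = 36·1 = 36
  i=8: C(9,8)·!1 = 9·0 = 0
  i=9: C(9,9)·!0 = 1·1 = 1
Total = 229384.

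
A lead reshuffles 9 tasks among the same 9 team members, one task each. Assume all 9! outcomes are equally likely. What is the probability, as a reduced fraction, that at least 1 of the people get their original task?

28673/45360

Favorable outcomes: Σ_{i≥1} C(9,i)·!(9-i) = 9·14833 + 36·1854 + 84·265 + 126·44 + 126·9 + 84·2 + 36·1 + 9·0 + 1·1 = 229384.
Total outcomes: 9! = 362880.
Probability = 229384/362880 = 28673/45360.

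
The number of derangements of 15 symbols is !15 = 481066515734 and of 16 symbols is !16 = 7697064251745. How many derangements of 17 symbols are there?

!17 = (17-1)·(!16 + !15) = 16·(7697064251745 + 481066515734) = 16·8178130767479 = 130850092279664.

130850092279664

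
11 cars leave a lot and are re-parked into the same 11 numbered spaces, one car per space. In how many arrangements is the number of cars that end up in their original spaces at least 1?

25232230

Sum C(11,i)·!(11-i) for i = 1..11:
  i=1: C(11,1)·!10 = 11·1334961 = 14684571
  i=2: C(11,2)·!9 = 55·133496 = 7342280
  i=3: C(11,3)·!8 = 165·14833 = 2447445
  i=4: C(11,4)·!7 = 330·1854 = 611820
  i=5: C(11,5)·!6 = 462·265 = 122430
  i=6: C(11,6)·!5 = 462·44 = 20328
  i=7: C(11,7)·!4 = 330·9 = 2970
  i=8: C(11,8)·!3 = 165·2 = 330
  i=9: C(11,9)·!2 = 55·1 = 55
  i=10: C(11,10)·!1 = 11·0 = 0
  i=11: C(11,11)·!0 = 1·1 = 1
Total = 25232230.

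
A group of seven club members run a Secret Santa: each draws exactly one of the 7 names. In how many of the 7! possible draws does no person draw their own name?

!7 is the nearest integer to 7!/e.
7! = 5040, and 5040/e ≈ 1854.11, so !7 = 1854.

1854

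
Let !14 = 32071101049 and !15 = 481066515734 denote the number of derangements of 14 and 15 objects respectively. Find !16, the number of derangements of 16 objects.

7697064251745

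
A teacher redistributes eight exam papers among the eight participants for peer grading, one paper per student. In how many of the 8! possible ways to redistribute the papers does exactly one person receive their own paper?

Choose which one of the 8 is fixed: C(8,1) = 8.
The remaining 7 must be deranged: !7 = 1854.
Total: 8 × 1854 = 14832.

14832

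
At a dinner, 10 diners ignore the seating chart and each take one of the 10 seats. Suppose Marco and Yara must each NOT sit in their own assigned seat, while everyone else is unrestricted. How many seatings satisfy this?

2943360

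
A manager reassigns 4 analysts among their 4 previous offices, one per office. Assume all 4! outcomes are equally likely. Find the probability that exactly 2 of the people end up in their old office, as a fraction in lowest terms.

Favorable outcomes: C(4,2)·!2 = 6·1 = 6.
Total outcomes: 4! = 24.
Probability = 6/24 = 1/4.

1/4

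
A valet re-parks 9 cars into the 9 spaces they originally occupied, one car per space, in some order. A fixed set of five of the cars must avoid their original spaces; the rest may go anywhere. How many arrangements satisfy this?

205056

Inclusion-exclusion on the 5 forbidden self-matches:
Σ_{j=0}^{5} (-1)^j C(5,j)(9-j)!
= C(5,0)·9! - C(5,1)·8! + C(5,2)·7! - C(5,3)·6! + C(5,4)·5! - C(5,5)·4!
= 362880 - 201600 + 50400 - 7200 + 600 - 24
= 205056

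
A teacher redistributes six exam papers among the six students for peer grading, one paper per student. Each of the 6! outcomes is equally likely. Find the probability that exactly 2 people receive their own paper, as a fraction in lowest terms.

Favorable outcomes: C(6,2)·!4 = 15·9 = 135.
Total outcomes: 6! = 720.
Probability = 135/720 = 3/16.

3/16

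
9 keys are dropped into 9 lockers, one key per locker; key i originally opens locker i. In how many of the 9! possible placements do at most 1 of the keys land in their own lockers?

Sum C(9,i)·!(9-i) for i = 0..1:
  i=0: C(9,0)·!9 = 1·133496 = 133496
  i=1: C(9,1)·!8 = 9·14833 = 133497
Total = 266993.

266993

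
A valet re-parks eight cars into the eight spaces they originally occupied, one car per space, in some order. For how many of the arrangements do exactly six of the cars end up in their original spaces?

Pick the 6 fixed positions: C(8,6) = 28 ways.
The other 2 form a derangement: !2 = 1.
Total: 28 × 1 = 28.

28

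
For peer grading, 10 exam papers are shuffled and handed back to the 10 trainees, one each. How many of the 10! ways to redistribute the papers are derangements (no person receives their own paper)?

1334961

By inclusion-exclusion, !10 = Σ (-1)^k · 10!/k! for k=0..10
= 10! - 10!/1! + 10!/2! - 10!/3! + 10!/4! - 10!/5! + 10!/6! - 10!/7! + 10!/8! - 10!/9! + 10!/10!
= 3628800 - 3628800 + 1814400 - 604800 + 151200 - 30240 + 5040 - 720 + 90 - 10 + 1
= 1334961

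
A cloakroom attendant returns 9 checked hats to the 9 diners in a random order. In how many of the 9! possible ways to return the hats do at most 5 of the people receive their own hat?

362675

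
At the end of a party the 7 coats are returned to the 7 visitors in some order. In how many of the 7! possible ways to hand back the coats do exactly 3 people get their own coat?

315

Choose which 3 of the 7 are fixed: C(7,3) = 35.
The remaining 4 must be deranged: !4 = 9.
Total: 35 × 9 = 315.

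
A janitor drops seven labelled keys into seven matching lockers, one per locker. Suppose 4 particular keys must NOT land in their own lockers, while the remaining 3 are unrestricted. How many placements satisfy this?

Inclusion-exclusion on the 4 forbidden self-matches:
Σ_{j=0}^{4} (-1)^j C(4,j)(7-j)!
= C(4,0)·7! - C(4,1)·6! + C(4,2)·5! - C(4,3)·4! + C(4,4)·3!
= 5040 - 2880 + 720 - 96 + 6
= 2790

2790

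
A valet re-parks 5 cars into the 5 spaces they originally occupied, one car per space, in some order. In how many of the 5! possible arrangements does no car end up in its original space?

Recurrence: !5 = 5·!4 + (-1)^5.
!5 = 5·9 - 1 = 44

44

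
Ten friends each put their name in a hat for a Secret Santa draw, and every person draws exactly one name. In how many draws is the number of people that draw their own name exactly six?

Pick the 6 fixed positions: C(10,6) = 210 ways.
The other 4 form a derangement: !4 = 9.
Total: 210 × 9 = 1890.

1890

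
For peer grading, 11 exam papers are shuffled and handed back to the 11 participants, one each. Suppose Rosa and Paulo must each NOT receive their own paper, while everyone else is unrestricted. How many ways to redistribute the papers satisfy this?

33022080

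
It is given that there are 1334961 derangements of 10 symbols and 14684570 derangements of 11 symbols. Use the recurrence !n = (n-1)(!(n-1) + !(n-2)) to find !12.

!12 = (12-1)·(!11 + !10) = 11·(14684570 + 1334961) = 11·16019531 = 176214841.

176214841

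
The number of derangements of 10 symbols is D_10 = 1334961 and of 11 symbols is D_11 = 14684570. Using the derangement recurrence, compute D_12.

176214841

D_12 = (12-1)·(D_11 + D_10) = 11·(14684570 + 1334961) = 11·16019531 = 176214841.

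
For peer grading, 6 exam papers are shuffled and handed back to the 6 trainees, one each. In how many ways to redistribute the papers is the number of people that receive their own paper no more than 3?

# with exactly i fixed is C(6,i)·!(6-i); sum over i=0..3:
  i=0: C(6,0)·!6 = 1·265 = 265
  i=1: C(6,1)·!5 = 6·44 = 264
  i=2: C(6,2)·!4 = 15·9 = 135
  i=3: C(6,3)·!3 = 20·2 = 40
Total = 704.

704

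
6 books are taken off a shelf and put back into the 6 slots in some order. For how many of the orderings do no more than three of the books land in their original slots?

# with exactly i fixed is C(6,i)·!(6-i); sum over i=0..3:
  i=0: C(6,0)·!6 = 1·265 = 265
  i=1: C(6,1)·!5 = 6·44 = 264
  i=2: C(6,2)·!4 = 15·9 = 135
  i=3: C(6,3)·!3 = 20·2 = 40
Total = 704.

704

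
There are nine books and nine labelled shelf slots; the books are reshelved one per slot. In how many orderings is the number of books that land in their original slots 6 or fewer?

362843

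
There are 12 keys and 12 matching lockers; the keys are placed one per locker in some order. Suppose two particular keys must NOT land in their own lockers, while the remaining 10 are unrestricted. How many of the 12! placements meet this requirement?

Inclusion-exclusion on the 2 forbidden self-matches:
Σ_{j=0}^{2} (-1)^j C(2,j)(12-j)!
= C(2,0)·12! - C(2,1)·11! + C(2,2)·10!
= 479001600 - 79833600 + 3628800
= 402796800

402796800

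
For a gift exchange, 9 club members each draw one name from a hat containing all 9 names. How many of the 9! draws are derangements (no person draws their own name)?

133496

Recurrence: !9 = 9·!8 + (-1)^9.
!9 = 9·14833 - 1 = 133496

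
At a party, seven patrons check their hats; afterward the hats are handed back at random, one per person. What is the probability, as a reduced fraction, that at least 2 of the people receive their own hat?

Favorable outcomes: Σ_{i≥2} C(7,i)·!(7-i) = 21·44 + 35·9 + 35·2 + 21·1 + 7·0 + 1·1 = 1331.
Total outcomes: 7! = 5040.
Probability = 1331/5040 = 1331/5040.

1331/5040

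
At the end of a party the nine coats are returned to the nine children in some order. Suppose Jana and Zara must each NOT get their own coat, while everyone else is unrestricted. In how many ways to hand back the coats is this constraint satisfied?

287280

Inclusion-exclusion on the 2 forbidden self-matches:
Σ_{j=0}^{2} (-1)^j C(2,j)(9-j)!
= C(2,0)·9! - C(2,1)·8! + C(2,2)·7!
= 362880 - 80640 + 5040
= 287280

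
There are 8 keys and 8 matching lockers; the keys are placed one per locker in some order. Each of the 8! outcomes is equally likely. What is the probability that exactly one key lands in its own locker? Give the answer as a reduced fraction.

Favorable outcomes: C(8,1)·!7 = 8·1854 = 14832.
Total outcomes: 8! = 40320.
Probability = 14832/40320 = 103/280.

103/280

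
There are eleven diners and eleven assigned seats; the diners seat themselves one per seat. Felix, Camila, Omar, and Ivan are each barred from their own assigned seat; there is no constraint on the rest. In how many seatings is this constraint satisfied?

Inclusion-exclusion on the 4 forbidden self-matches:
Σ_{j=0}^{4} (-1)^j C(4,j)(11-j)!
= C(4,0)·11! - C(4,1)·10! + C(4,2)·9! - C(4,3)·8! + C(4,4)·7!
= 39916800 - 14515200 + 2177280 - 161280 + 5040
= 27422640

27422640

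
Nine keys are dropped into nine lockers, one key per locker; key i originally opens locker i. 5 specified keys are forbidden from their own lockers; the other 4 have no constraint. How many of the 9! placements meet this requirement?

205056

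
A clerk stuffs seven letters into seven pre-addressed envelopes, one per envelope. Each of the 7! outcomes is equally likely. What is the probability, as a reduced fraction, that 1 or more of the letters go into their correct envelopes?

177/280

Favorable outcomes: Σ_{i≥1} C(7,i)·!(7-i) = 7·265 + 21·44 + 35·9 + 35·2 + 21·1 + 7·0 + 1·1 = 3186.
Total outcomes: 7! = 5040.
Probability = 3186/5040 = 177/280.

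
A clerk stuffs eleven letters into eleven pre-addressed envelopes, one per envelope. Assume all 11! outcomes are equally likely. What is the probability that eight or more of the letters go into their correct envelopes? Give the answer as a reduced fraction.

193/19958400

Favorable outcomes: Σ_{i≥8} C(11,i)·!(11-i) = 165·2 + 55·1 + 11·0 + 1·1 = 386.
Total outcomes: 11! = 39916800.
Probability = 386/39916800 = 193/19958400.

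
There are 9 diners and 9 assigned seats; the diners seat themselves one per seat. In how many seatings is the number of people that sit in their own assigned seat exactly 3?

22260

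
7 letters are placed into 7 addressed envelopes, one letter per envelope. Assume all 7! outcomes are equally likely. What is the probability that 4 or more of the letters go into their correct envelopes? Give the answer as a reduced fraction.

23/1260

Favorable outcomes: Σ_{i≥4} C(7,i)·!(7-i) = 35·2 + 21·1 + 7·0 + 1·1 = 92.
Total outcomes: 7! = 5040.
Probability = 92/5040 = 23/1260.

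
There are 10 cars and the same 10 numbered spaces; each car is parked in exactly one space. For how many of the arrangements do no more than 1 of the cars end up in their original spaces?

2669921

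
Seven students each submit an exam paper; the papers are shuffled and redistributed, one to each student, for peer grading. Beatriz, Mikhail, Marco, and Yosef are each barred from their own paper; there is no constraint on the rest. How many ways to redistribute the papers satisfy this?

Inclusion-exclusion on the 4 forbidden self-matches:
Σ_{j=0}^{4} (-1)^j C(4,j)(7-j)!
= C(4,0)·7! - C(4,1)·6! + C(4,2)·5! - C(4,3)·4! + C(4,4)·3!
= 5040 - 2880 + 720 - 96 + 6
= 2790

2790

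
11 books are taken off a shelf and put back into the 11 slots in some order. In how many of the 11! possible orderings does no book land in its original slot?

14684570

!11 is the nearest integer to 11!/e.
11! = 39916800, and 39916800/e ≈ 14684570.08, so !11 = 14684570.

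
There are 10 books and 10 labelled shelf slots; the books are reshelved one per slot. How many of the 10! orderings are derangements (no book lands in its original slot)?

The number of derangements of 10 is !10 = Σ_{k=0}^{10} (-1)^k·10!/k!
= 10! - 10!/1! + 10!/2! - 10!/3! + 10!/4! - 10!/5! + 10!/6! - 10!/7! + 10!/8! - 10!/9! + 10!/10!
= 3628800 - 3628800 + 1814400 - 604800 + 151200 - 30240 + 5040 - 720 + 90 - 10 + 1
= 1334961

1334961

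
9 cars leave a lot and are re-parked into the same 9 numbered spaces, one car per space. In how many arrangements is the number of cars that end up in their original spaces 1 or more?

Sum C(9,i)·!(9-i) for i = 1..9:
  i=1: C(9,1)·!8 = 9·14833 = 133497
  i=2: C(9,2)·!7 = 36·1854 = 66744
  i=3: C(9,3)·!6 = 84·265 = 22260
  i=4: C(9,4)·!5 = 126·44 = 5544
  i=5: C(9,5)·!4 = 126·9 = 1134
  i=6: C(9,6)·!3 = 84·2 = 168
  i=7: C(9,7)·!2 = 36·1 = 36
  i=8: C(9,8)·!1 = 9·0 = 0
  i=9: C(9,9)·!0 = 1·1 = 1
Total = 229384.

229384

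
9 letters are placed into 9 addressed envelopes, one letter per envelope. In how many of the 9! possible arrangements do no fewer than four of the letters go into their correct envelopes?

# with exactly i fixed is C(9,i)·!(9-i); sum over i=4..9:
  i=4: C(9,4)·!5 = 126·44 = 5544
  i=5: C(9,5)·!4 = 126·9 = 1134
  i=6: C(9,6)·!3 = 84·2 = 168
  i=7: C(9,7)·!2 = 36·1 = 36
  i=8: C(9,8)·!1 = 9·0 = 0
  i=9: C(9,9)·!0 = 1·1 = 1
Total = 6883.

6883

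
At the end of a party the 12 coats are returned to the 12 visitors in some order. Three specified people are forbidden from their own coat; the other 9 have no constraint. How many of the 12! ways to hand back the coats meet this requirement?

Inclusion-exclusion on the 3 forbidden self-matches:
Σ_{j=0}^{3} (-1)^j C(3,j)(12-j)!
= C(3,0)·12! - C(3,1)·11! + C(3,2)·10! - C(3,3)·9!
= 479001600 - 119750400 + 10886400 - 362880
= 369774720

369774720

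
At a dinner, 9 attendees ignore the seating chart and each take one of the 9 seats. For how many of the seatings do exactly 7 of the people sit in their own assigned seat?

36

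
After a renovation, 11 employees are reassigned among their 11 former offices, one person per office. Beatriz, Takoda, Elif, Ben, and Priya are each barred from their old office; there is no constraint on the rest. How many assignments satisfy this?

Inclusion-exclusion on the 5 forbidden self-matches:
Σ_{j=0}^{5} (-1)^j C(5,j)(11-j)!
= C(5,0)·11! - C(5,1)·10! + C(5,2)·9! - C(5,3)·8! + C(5,4)·7! - C(5,5)·6!
= 39916800 - 18144000 + 3628800 - 403200 + 25200 - 720
= 25022880

25022880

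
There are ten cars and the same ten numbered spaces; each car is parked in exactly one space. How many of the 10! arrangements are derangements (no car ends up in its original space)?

1334961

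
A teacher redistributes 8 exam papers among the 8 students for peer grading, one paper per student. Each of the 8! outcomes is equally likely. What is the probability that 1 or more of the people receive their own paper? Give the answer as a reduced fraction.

Favorable outcomes: Σ_{i≥1} C(8,i)·!(8-i) = 8·1854 + 28·265 + 56·44 + 70·9 + 56·2 + 28·1 + 8·0 + 1·1 = 25487.
Total outcomes: 8! = 40320.
Probability = 25487/40320 = 3641/5760.

3641/5760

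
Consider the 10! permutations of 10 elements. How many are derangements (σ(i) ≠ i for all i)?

The subfactorial !10 = [10!/e] (nearest integer).
10! = 3628800, and 3628800/e ≈ 1334960.92, so !10 = 1334961.

1334961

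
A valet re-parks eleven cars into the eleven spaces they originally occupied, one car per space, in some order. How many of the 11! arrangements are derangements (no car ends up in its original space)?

!11 = 11! · Σ_{k=0}^{11} (-1)^k/k!
= 11! - 11!/1! + 11!/2! - 11!/3! + 11!/4! - 11!/5! + 11!/6! - 11!/7! + 11!/8! - 11!/9! + 11!/10! - 11!/11!
= 39916800 - 39916800 + 19958400 - 6652800 + 1663200 - 332640 + 55440 - 7920 + 990 - 110 + 11 - 1
= 14684570

14684570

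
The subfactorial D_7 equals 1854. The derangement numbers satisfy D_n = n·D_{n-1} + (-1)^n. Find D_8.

D_8 = 8·1854 + 1 = 14833.

14833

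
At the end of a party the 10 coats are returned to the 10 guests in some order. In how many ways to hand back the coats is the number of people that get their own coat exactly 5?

11088

Pick the 5 fixed positions: C(10,5) = 252 ways.
The other 5 form a derangement: !5 = 44.
Total: 252 × 44 = 11088.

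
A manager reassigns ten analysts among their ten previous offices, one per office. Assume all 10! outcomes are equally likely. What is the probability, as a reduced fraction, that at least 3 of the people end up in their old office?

Favorable outcomes: Σ_{i≥3} C(10,i)·!(10-i) = 120·1854 + 210·265 + 252·44 + 210·9 + 120·2 + 45·1 + 10·0 + 1·1 = 291394.
Total outcomes: 10! = 3628800.
Probability = 291394/3628800 = 145697/1814400.

145697/1814400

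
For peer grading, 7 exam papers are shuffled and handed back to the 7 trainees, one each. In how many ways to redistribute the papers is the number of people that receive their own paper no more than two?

4633

Sum C(7,i)·!(7-i) for i = 0..2:
  i=0: C(7,0)·!7 = 1·1854 = 1854
  i=1: C(7,1)·!6 = 7·265 = 1855
  i=2: C(7,2)·!5 = 21·44 = 924
Total = 4633.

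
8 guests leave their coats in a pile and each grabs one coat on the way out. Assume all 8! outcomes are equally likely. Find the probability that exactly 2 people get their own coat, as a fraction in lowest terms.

Favorable outcomes: C(8,2)·!6 = 28·265 = 7420.
Total outcomes: 8! = 40320.
Probability = 7420/40320 = 53/288.

53/288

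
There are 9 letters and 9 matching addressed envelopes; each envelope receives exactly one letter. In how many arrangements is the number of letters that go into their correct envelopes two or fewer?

Sum C(9,i)·!(9-i) for i = 0..2:
  i=0: C(9,0)·!9 = 1·133496 = 133496
  i=1: C(9,1)·!8 = 9·14833 = 133497
  i=2: C(9,2)·!7 = 36·1854 = 66744
Total = 333737.

333737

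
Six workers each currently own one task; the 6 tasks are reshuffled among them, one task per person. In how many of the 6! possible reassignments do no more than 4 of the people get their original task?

719

# with exactly i fixed is C(6,i)·!(6-i); sum over i=0..4:
  i=0: C(6,0)·!6 = 1·265 = 265
  i=1: C(6,1)·!5 = 6·44 = 264
  i=2: C(6,2)·!4 = 15·9 = 135
  i=3: C(6,3)·!3 = 20·2 = 40
  i=4: C(6,4)·!2 = 15·1 = 15
Total = 719.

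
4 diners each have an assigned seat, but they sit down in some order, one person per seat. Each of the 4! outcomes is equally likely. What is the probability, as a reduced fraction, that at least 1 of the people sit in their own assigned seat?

5/8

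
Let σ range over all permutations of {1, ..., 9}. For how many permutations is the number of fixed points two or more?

95887

Sum C(9,i)·!(9-i) for i = 2..9:
  i=2: C(9,2)·!7 = 36·1854 = 66744
  i=3: C(9,3)·!6 = 84·265 = 22260
  i=4: C(9,4)·!5 = 126·44 = 5544
  i=5: C(9,5)·!4 = 126·9 = 1134
  i=6: C(9,6)·!3 = 84·2 = 168
  i=7: C(9,7)·!2 = 36·1 = 36
  i=8: C(9,8)·!1 = 9·0 = 0
  i=9: C(9,9)·!0 = 1·1 = 1
Total = 95887.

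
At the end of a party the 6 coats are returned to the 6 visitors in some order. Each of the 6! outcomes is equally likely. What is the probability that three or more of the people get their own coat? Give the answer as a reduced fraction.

7/90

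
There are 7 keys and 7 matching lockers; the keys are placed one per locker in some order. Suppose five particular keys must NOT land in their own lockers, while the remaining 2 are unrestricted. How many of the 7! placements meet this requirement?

Inclusion-exclusion on the 5 forbidden self-matches:
Σ_{j=0}^{5} (-1)^j C(5,j)(7-j)!
= C(5,0)·7! - C(5,1)·6! + C(5,2)·5! - C(5,3)·4! + C(5,4)·3! - C(5,5)·2!
= 5040 - 3600 + 1200 - 240 + 30 - 2
= 2428

2428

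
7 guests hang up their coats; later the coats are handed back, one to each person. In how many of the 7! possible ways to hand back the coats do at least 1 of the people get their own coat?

3186

Sum C(7,i)·!(7-i) for i = 1..7:
  i=1: C(7,1)·!6 = 7·265 = 1855
  i=2: C(7,2)·!5 = 21·44 = 924
  i=3: C(7,3)·!4 = 35·9 = 315
  i=4: C(7,4)·!3 = 35·2 = 70
  i=5: C(7,5)·!2 = 21·1 = 21
  i=6: C(7,6)·!1 = 7·0 = 0
  i=7: C(7,7)·!0 = 1·1 = 1
Total = 3186.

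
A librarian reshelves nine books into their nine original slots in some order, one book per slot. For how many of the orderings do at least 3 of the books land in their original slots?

# with exactly i fixed is C(9,i)·!(9-i); sum over i=3..9:
  i=3: C(9,3)·!6 = 84·265 = 22260
  i=4: C(9,4)·!5 = 126·44 = 5544
  i=5: C(9,5)·!4 = 126·9 = 1134
  i=6: C(9,6)·!3 = 84·2 = 168
  i=7: C(9,7)·!2 = 36·1 = 36
  i=8: C(9,8)·!1 = 9·0 = 0
  i=9: C(9,9)·!0 = 1·1 = 1
Total = 29143.

29143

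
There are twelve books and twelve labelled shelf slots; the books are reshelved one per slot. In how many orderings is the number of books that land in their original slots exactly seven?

34848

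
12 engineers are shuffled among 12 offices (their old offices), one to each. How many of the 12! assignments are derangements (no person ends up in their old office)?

The subfactorial !12 = [12!/e] (nearest integer).
12! = 479001600, and 479001600/e ≈ 176214840.93, so !12 = 176214841.

176214841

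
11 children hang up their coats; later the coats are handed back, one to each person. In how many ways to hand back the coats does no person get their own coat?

14684570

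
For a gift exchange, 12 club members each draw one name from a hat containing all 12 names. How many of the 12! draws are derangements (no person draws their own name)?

176214841

The subfactorial !12 = [12!/e] (nearest integer).
12! = 479001600, and 479001600/e ≈ 176214840.93, so !12 = 176214841.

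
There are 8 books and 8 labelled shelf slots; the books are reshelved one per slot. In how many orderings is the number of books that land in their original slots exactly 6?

Choose which 6 of the 8 are fixed: C(8,6) = 28.
The other 2 form a derangement: !2 = 1.
Total: 28 × 1 = 28.

28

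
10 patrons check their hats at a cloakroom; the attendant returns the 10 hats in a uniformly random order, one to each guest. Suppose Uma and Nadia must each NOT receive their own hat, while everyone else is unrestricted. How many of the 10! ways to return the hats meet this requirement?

Inclusion-exclusion on the 2 forbidden self-matches:
Σ_{j=0}^{2} (-1)^j C(2,j)(10-j)!
= C(2,0)·10! - C(2,1)·9! + C(2,2)·8!
= 3628800 - 725760 + 40320
= 2943360

2943360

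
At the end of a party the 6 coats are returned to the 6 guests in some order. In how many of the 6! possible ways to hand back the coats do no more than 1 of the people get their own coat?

529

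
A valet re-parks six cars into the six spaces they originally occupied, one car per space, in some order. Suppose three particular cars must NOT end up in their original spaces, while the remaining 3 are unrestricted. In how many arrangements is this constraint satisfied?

426

Inclusion-exclusion on the 3 forbidden self-matches:
Σ_{j=0}^{3} (-1)^j C(3,j)(6-j)!
= C(3,0)·6! - C(3,1)·5! + C(3,2)·4! - C(3,3)·3!
= 720 - 360 + 72 - 6
= 426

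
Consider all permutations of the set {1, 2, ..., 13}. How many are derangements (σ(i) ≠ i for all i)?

The subfactorial !13 = [13!/e] (nearest integer).
13! = 6227020800, and 6227020800/e ≈ 2290792932.07, so !13 = 2290792932.

2290792932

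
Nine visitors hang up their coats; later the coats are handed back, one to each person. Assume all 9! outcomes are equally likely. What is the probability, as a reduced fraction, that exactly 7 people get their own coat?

1/10080

Favorable outcomes: C(9,7)·!2 = 36·1 = 36.
Total outcomes: 9! = 362880.
Probability = 36/362880 = 1/10080.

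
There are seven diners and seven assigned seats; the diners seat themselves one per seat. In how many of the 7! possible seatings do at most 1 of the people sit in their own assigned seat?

# with exactly i fixed is C(7,i)·!(7-i); sum over i=0..1:
  i=0: C(7,0)·!7 = 1·1854 = 1854
  i=1: C(7,1)·!6 = 7·265 = 1855
Total = 3709.

3709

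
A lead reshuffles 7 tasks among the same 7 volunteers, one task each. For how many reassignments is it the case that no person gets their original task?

1854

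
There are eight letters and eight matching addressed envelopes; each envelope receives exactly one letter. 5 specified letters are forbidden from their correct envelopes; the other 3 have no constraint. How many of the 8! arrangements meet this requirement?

21234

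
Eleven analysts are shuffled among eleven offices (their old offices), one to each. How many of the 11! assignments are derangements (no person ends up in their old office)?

14684570

!11 = 11! · Σ_{k=0}^{11} (-1)^k/k!
= 11! - 11!/1! + 11!/2! - 11!/3! + 11!/4! - 11!/5! + 11!/6! - 11!/7! + 11!/8! - 11!/9! + 11!/10! - 11!/11!
= 39916800 - 39916800 + 19958400 - 6652800 + 1663200 - 332640 + 55440 - 7920 + 990 - 110 + 11 - 1
= 14684570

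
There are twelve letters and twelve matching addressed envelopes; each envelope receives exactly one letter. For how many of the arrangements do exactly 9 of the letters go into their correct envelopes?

Choose which 9 of the 12 are fixed: C(12,9) = 220.
The other 3 form a derangement: !3 = 2.
Total: 220 × 2 = 440.

440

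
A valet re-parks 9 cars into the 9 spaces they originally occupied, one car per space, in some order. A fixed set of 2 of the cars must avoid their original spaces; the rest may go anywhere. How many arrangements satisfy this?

287280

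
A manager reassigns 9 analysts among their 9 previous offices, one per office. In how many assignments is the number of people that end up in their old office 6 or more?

205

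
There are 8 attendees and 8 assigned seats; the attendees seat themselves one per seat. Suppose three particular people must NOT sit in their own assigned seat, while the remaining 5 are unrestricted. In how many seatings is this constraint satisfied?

27240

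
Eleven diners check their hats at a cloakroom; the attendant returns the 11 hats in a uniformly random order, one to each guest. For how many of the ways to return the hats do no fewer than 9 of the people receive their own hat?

# with exactly i fixed is C(11,i)·!(11-i); sum over i=9..11:
  i=9: C(11,9)·!2 = 55·1 = 55
  i=10: C(11,10)·!1 = 11·0 = 0
  i=11: C(11,11)·!0 = 1·1 = 1
Total = 56.

56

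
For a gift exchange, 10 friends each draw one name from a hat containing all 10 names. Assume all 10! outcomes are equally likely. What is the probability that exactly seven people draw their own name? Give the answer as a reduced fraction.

1/15120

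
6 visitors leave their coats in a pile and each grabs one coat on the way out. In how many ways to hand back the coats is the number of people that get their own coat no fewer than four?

16

Sum C(6,i)·!(6-i) for i = 4..6:
  i=4: C(6,4)·!2 = 15·1 = 15
  i=5: C(6,5)·!1 = 6·0 = 0
  i=6: C(6,6)·!0 = 1·1 = 1
Total = 16.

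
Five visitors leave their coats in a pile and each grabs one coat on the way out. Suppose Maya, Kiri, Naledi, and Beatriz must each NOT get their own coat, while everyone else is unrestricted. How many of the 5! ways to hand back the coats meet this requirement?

53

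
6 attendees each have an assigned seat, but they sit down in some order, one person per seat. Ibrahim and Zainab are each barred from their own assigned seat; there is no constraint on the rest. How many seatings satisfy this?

504

Let A_j be the event that the j-th constrained one is fixed. By inclusion-exclusion over the 2 events:
Σ_{j=0}^{2} (-1)^j C(2,j)(6-j)!
= C(2,0)·6! - C(2,1)·5! + C(2,2)·4!
= 720 - 240 + 24
= 504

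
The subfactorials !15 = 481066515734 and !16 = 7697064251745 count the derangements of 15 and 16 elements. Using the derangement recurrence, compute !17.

130850092279664

!17 = (17-1)·(!16 + !15) = 16·(7697064251745 + 481066515734) = 16·8178130767479 = 130850092279664.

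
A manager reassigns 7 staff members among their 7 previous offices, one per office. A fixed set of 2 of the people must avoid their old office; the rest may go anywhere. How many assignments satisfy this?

3720

Let A_j be the event that the j-th constrained one is fixed. By inclusion-exclusion over the 2 events:
Σ_{j=0}^{2} (-1)^j C(2,j)(7-j)!
= C(2,0)·7! - C(2,1)·6! + C(2,2)·5!
= 5040 - 1440 + 120
= 3720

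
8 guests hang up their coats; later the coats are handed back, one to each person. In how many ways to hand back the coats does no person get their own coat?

14833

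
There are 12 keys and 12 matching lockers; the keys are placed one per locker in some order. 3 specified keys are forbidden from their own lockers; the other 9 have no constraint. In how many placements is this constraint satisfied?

Inclusion-exclusion on the 3 forbidden self-matches:
Σ_{j=0}^{3} (-1)^j C(3,j)(12-j)!
= C(3,0)·12! - C(3,1)·11! + C(3,2)·10! - C(3,3)·9!
= 479001600 - 119750400 + 10886400 - 362880
= 369774720

369774720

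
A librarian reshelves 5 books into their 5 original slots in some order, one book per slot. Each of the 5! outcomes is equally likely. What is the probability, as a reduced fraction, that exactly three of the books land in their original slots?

Favorable outcomes: C(5,3)·!2 = 10·1 = 10.
Total outcomes: 5! = 120.
Probability = 10/120 = 1/12.

1/12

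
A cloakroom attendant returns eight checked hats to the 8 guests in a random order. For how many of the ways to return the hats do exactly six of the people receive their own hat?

Pick the 6 fixed positions: C(8,6) = 28 ways.
The other 2 form a derangement: !2 = 1.
Total: 28 × 1 = 28.

28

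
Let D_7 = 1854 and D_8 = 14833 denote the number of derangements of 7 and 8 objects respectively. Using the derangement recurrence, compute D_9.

133496

D_9 = (9-1)·(D_8 + D_7) = 8·(14833 + 1854) = 8·16687 = 133496.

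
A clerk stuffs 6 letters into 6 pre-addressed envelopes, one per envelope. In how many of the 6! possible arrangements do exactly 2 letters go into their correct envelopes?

Choose which 2 of the 6 are fixed: C(6,2) = 15.
The other 4 form a derangement: !4 = 9.
Total: 15 × 9 = 135.

135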